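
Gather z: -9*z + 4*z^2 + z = 4*z^2 - 8*z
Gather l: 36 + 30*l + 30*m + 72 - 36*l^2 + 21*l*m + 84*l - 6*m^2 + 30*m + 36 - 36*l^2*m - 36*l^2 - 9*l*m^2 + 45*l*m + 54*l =l^2*(-36*m - 72) + l*(-9*m^2 + 66*m + 168) - 6*m^2 + 60*m + 144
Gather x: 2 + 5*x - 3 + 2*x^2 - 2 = 2*x^2 + 5*x - 3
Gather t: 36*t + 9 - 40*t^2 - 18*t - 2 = -40*t^2 + 18*t + 7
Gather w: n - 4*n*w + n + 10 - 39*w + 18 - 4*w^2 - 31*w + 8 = 2*n - 4*w^2 + w*(-4*n - 70) + 36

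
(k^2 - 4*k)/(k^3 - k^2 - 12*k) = 1/(k + 3)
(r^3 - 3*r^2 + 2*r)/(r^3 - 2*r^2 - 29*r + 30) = r*(r - 2)/(r^2 - r - 30)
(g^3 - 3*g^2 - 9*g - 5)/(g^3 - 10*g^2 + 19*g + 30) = (g + 1)/(g - 6)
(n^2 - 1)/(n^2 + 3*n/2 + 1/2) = 2*(n - 1)/(2*n + 1)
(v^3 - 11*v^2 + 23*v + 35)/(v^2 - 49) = (v^2 - 4*v - 5)/(v + 7)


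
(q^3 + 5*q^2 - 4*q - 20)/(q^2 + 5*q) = q - 4/q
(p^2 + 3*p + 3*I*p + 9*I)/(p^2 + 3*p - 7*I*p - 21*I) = (p + 3*I)/(p - 7*I)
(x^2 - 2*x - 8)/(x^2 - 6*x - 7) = (-x^2 + 2*x + 8)/(-x^2 + 6*x + 7)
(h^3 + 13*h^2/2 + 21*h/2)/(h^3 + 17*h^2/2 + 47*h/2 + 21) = h/(h + 2)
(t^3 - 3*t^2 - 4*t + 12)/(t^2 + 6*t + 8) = (t^2 - 5*t + 6)/(t + 4)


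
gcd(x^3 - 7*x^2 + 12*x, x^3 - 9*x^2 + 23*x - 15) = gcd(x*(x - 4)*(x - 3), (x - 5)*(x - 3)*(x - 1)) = x - 3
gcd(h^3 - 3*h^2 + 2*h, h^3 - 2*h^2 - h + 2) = h^2 - 3*h + 2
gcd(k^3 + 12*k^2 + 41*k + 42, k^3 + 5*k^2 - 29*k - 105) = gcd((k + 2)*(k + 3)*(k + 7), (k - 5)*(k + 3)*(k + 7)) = k^2 + 10*k + 21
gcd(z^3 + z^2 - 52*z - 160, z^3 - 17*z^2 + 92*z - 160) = z - 8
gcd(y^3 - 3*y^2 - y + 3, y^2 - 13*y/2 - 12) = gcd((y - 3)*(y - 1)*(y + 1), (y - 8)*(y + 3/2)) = 1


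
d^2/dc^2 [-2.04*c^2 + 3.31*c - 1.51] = -4.08000000000000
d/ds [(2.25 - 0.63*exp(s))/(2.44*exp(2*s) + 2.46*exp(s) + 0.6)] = (1.5372*exp(2*s) - 10.98*exp(s) - 5.913)*exp(s)/(5.9536*exp(4*s) + 12.0048*exp(3*s) + 8.9796*exp(2*s) + 2.952*exp(s) + 0.36)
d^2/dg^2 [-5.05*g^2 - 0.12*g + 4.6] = -10.1000000000000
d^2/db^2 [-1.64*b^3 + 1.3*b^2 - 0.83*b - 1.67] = 2.6 - 9.84*b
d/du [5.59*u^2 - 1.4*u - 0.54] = 11.18*u - 1.4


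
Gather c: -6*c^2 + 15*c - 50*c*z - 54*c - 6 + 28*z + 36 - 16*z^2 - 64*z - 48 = -6*c^2 + c*(-50*z - 39) - 16*z^2 - 36*z - 18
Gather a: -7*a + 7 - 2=5 - 7*a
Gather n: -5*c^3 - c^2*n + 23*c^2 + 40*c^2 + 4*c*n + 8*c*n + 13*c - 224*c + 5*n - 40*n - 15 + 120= -5*c^3 + 63*c^2 - 211*c + n*(-c^2 + 12*c - 35) + 105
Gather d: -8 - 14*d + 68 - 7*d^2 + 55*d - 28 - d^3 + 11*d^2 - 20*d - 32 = -d^3 + 4*d^2 + 21*d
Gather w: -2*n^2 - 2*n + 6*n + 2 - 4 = -2*n^2 + 4*n - 2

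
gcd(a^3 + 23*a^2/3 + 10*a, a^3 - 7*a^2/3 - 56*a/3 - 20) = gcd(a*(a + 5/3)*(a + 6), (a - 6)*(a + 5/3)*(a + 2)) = a + 5/3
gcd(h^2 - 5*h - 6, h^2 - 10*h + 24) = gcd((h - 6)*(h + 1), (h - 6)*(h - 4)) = h - 6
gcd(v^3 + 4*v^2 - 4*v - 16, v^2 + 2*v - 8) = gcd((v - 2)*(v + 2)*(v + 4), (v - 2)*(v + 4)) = v^2 + 2*v - 8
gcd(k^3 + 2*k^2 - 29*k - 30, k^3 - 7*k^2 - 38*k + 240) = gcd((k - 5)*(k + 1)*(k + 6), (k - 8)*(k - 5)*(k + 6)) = k^2 + k - 30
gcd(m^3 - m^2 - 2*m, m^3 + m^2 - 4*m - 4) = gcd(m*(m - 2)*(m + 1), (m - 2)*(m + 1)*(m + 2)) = m^2 - m - 2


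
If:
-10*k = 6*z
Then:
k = -3*z/5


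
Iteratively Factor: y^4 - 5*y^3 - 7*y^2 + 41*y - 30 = (y + 3)*(y^3 - 8*y^2 + 17*y - 10) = (y - 1)*(y + 3)*(y^2 - 7*y + 10) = (y - 2)*(y - 1)*(y + 3)*(y - 5)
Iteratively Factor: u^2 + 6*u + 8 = (u + 2)*(u + 4)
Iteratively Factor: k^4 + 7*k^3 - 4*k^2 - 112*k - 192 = (k - 4)*(k^3 + 11*k^2 + 40*k + 48) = (k - 4)*(k + 3)*(k^2 + 8*k + 16) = (k - 4)*(k + 3)*(k + 4)*(k + 4)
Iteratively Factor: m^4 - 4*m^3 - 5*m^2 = (m - 5)*(m^3 + m^2) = (m - 5)*(m + 1)*(m^2) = m*(m - 5)*(m + 1)*(m)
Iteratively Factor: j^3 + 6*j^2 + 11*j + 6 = (j + 1)*(j^2 + 5*j + 6) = (j + 1)*(j + 2)*(j + 3)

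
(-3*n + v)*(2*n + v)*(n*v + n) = -6*n^3*v - 6*n^3 - n^2*v^2 - n^2*v + n*v^3 + n*v^2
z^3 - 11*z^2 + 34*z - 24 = (z - 6)*(z - 4)*(z - 1)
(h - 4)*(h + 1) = h^2 - 3*h - 4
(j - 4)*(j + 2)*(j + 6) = j^3 + 4*j^2 - 20*j - 48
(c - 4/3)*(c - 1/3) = c^2 - 5*c/3 + 4/9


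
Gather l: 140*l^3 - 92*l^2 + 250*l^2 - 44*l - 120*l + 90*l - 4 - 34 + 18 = 140*l^3 + 158*l^2 - 74*l - 20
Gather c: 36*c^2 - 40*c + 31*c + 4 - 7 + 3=36*c^2 - 9*c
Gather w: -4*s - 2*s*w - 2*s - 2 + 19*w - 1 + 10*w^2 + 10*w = -6*s + 10*w^2 + w*(29 - 2*s) - 3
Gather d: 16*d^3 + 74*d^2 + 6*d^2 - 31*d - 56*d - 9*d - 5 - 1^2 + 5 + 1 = 16*d^3 + 80*d^2 - 96*d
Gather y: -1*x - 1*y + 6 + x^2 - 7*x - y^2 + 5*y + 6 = x^2 - 8*x - y^2 + 4*y + 12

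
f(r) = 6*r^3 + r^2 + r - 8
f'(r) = 18*r^2 + 2*r + 1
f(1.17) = 4.15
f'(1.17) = 27.98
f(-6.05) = -1306.12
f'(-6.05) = 647.74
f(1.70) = 26.07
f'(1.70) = 56.42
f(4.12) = 432.70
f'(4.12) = 314.78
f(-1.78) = -40.45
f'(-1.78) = 54.47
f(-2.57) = -105.81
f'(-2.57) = 114.75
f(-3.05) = -171.98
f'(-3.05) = 162.34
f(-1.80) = -41.55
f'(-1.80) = 55.72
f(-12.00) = -10244.00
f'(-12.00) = 2569.00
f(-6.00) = -1274.00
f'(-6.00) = 637.00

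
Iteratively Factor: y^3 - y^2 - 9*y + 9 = (y - 3)*(y^2 + 2*y - 3) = (y - 3)*(y + 3)*(y - 1)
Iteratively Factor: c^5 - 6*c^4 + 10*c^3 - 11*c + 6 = (c - 2)*(c^4 - 4*c^3 + 2*c^2 + 4*c - 3) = (c - 2)*(c - 1)*(c^3 - 3*c^2 - c + 3) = (c - 2)*(c - 1)*(c + 1)*(c^2 - 4*c + 3) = (c - 2)*(c - 1)^2*(c + 1)*(c - 3)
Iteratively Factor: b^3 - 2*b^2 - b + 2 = (b + 1)*(b^2 - 3*b + 2) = (b - 2)*(b + 1)*(b - 1)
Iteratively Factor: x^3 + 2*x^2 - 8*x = (x + 4)*(x^2 - 2*x) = x*(x + 4)*(x - 2)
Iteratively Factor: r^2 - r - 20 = (r + 4)*(r - 5)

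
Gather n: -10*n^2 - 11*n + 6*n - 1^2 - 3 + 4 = -10*n^2 - 5*n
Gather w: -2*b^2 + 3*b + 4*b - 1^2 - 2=-2*b^2 + 7*b - 3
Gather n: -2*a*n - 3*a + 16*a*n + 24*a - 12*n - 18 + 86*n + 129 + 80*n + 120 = 21*a + n*(14*a + 154) + 231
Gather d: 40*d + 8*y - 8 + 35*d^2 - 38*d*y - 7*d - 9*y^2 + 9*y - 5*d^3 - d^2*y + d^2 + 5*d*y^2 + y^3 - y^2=-5*d^3 + d^2*(36 - y) + d*(5*y^2 - 38*y + 33) + y^3 - 10*y^2 + 17*y - 8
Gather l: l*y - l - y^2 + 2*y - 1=l*(y - 1) - y^2 + 2*y - 1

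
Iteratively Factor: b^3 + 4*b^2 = (b + 4)*(b^2) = b*(b + 4)*(b)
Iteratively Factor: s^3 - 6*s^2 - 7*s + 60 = (s + 3)*(s^2 - 9*s + 20) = (s - 5)*(s + 3)*(s - 4)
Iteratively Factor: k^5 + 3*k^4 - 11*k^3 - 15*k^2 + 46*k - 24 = (k - 1)*(k^4 + 4*k^3 - 7*k^2 - 22*k + 24) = (k - 1)^2*(k^3 + 5*k^2 - 2*k - 24) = (k - 1)^2*(k + 3)*(k^2 + 2*k - 8) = (k - 1)^2*(k + 3)*(k + 4)*(k - 2)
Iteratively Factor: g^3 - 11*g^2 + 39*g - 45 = (g - 3)*(g^2 - 8*g + 15) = (g - 5)*(g - 3)*(g - 3)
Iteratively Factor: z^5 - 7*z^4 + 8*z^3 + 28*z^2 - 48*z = (z - 3)*(z^4 - 4*z^3 - 4*z^2 + 16*z) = (z - 3)*(z - 2)*(z^3 - 2*z^2 - 8*z) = z*(z - 3)*(z - 2)*(z^2 - 2*z - 8) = z*(z - 4)*(z - 3)*(z - 2)*(z + 2)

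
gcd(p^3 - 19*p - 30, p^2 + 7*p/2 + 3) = p + 2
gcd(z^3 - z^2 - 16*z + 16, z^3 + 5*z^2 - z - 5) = z - 1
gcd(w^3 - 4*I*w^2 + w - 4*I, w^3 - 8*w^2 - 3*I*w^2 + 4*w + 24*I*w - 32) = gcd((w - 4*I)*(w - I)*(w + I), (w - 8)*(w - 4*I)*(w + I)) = w^2 - 3*I*w + 4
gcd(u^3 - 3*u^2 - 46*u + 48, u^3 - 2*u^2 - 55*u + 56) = u^2 - 9*u + 8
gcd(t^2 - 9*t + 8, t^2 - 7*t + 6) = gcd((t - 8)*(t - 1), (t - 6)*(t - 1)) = t - 1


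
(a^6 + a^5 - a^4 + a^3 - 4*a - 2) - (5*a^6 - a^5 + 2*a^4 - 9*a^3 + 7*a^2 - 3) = -4*a^6 + 2*a^5 - 3*a^4 + 10*a^3 - 7*a^2 - 4*a + 1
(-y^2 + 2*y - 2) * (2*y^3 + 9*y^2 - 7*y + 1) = -2*y^5 - 5*y^4 + 21*y^3 - 33*y^2 + 16*y - 2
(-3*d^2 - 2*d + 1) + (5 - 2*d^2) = -5*d^2 - 2*d + 6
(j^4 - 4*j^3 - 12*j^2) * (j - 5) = j^5 - 9*j^4 + 8*j^3 + 60*j^2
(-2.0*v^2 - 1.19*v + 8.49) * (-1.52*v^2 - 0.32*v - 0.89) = 3.04*v^4 + 2.4488*v^3 - 10.744*v^2 - 1.6577*v - 7.5561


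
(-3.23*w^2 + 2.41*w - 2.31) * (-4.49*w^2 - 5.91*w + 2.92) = 14.5027*w^4 + 8.2684*w^3 - 13.3028*w^2 + 20.6893*w - 6.7452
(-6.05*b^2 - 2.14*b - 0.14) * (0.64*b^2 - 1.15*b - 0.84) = -3.872*b^4 + 5.5879*b^3 + 7.4534*b^2 + 1.9586*b + 0.1176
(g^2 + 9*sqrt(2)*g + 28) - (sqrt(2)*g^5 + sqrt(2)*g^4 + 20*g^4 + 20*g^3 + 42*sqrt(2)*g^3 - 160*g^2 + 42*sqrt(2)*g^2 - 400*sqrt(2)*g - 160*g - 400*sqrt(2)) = -sqrt(2)*g^5 - 20*g^4 - sqrt(2)*g^4 - 42*sqrt(2)*g^3 - 20*g^3 - 42*sqrt(2)*g^2 + 161*g^2 + 160*g + 409*sqrt(2)*g + 28 + 400*sqrt(2)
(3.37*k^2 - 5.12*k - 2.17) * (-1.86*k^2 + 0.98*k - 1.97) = -6.2682*k^4 + 12.8258*k^3 - 7.6203*k^2 + 7.9598*k + 4.2749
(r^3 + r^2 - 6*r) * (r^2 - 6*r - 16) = r^5 - 5*r^4 - 28*r^3 + 20*r^2 + 96*r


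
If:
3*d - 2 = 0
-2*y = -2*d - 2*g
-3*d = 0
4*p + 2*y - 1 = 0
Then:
No Solution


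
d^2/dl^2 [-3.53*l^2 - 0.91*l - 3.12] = -7.06000000000000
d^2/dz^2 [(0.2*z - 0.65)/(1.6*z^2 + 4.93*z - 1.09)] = ((0.108 - 1.92*z)*(1.6*z^2 + 4.93*z - 1.09) + (0.2*z - 0.65)*(3.2*z + 4.93)*(6.4*z + 9.86))/(1.6*z^2 + 4.93*z - 1.09)^3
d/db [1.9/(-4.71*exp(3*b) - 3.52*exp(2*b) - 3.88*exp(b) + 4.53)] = (26.847*exp(2*b) + 13.376*exp(b) + 7.372)*exp(b)/(4.71*exp(3*b) + 3.52*exp(2*b) + 3.88*exp(b) - 4.53)^2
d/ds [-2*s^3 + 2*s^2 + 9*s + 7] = -6*s^2 + 4*s + 9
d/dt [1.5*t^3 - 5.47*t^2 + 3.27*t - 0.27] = 4.5*t^2 - 10.94*t + 3.27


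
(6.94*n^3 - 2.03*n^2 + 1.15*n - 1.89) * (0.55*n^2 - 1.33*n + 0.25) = 3.817*n^5 - 10.3467*n^4 + 5.0674*n^3 - 3.0765*n^2 + 2.8012*n - 0.4725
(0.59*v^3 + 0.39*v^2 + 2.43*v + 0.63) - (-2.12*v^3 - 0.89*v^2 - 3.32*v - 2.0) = 2.71*v^3 + 1.28*v^2 + 5.75*v + 2.63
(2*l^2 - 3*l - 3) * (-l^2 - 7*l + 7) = -2*l^4 - 11*l^3 + 38*l^2 - 21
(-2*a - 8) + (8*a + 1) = 6*a - 7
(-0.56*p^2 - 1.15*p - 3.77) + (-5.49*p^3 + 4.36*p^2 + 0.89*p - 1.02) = -5.49*p^3 + 3.8*p^2 - 0.26*p - 4.79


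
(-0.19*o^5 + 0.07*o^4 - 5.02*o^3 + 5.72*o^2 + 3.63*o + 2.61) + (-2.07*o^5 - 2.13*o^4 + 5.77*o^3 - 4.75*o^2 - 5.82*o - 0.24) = -2.26*o^5 - 2.06*o^4 + 0.75*o^3 + 0.97*o^2 - 2.19*o + 2.37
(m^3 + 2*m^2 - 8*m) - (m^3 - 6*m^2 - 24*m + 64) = 8*m^2 + 16*m - 64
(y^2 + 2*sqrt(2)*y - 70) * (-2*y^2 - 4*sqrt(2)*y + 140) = -2*y^4 - 8*sqrt(2)*y^3 + 264*y^2 + 560*sqrt(2)*y - 9800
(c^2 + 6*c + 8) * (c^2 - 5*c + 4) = c^4 + c^3 - 18*c^2 - 16*c + 32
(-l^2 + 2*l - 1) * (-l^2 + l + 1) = l^4 - 3*l^3 + 2*l^2 + l - 1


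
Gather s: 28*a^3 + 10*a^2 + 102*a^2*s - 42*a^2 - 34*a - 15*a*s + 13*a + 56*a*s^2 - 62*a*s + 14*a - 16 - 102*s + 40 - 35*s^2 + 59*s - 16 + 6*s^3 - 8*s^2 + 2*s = 28*a^3 - 32*a^2 - 7*a + 6*s^3 + s^2*(56*a - 43) + s*(102*a^2 - 77*a - 41) + 8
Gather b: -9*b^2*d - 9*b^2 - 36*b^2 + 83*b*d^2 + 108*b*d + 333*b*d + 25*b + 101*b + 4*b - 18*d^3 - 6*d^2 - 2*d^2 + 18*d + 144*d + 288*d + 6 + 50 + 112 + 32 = b^2*(-9*d - 45) + b*(83*d^2 + 441*d + 130) - 18*d^3 - 8*d^2 + 450*d + 200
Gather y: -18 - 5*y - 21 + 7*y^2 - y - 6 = 7*y^2 - 6*y - 45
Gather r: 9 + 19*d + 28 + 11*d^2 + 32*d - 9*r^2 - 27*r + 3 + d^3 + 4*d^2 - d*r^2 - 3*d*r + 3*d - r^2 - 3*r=d^3 + 15*d^2 + 54*d + r^2*(-d - 10) + r*(-3*d - 30) + 40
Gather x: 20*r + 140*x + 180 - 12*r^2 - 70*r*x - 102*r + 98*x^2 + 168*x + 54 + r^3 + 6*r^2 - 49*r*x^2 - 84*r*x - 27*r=r^3 - 6*r^2 - 109*r + x^2*(98 - 49*r) + x*(308 - 154*r) + 234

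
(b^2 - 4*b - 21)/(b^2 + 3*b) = (b - 7)/b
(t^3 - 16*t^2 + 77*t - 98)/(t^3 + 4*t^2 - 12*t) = (t^2 - 14*t + 49)/(t*(t + 6))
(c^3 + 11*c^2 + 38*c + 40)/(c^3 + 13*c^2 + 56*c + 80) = (c + 2)/(c + 4)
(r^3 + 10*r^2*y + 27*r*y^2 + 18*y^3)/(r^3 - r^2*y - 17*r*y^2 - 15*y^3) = (-r - 6*y)/(-r + 5*y)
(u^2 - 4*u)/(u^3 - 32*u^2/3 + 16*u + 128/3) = 3*u/(3*u^2 - 20*u - 32)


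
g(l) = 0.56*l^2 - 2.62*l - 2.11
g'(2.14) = -0.22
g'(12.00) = 10.82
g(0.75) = -3.76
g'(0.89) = -1.62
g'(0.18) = -2.42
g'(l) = 1.12*l - 2.62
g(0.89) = -4.00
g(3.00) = -4.93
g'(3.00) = 0.74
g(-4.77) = 23.13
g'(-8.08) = -11.67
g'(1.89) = -0.50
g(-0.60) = -0.34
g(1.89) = -5.06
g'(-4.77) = -7.96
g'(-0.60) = -3.29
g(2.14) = -5.15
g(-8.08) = 55.62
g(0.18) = -2.56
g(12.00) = 47.09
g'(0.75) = -1.78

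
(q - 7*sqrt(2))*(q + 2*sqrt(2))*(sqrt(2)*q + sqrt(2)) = sqrt(2)*q^3 - 10*q^2 + sqrt(2)*q^2 - 28*sqrt(2)*q - 10*q - 28*sqrt(2)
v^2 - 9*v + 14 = (v - 7)*(v - 2)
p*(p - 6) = p^2 - 6*p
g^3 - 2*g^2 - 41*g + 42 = (g - 7)*(g - 1)*(g + 6)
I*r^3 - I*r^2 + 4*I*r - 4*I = (r - 2*I)*(r + 2*I)*(I*r - I)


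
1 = 1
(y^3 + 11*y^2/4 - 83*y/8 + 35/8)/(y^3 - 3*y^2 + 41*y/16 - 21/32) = 4*(y + 5)/(4*y - 3)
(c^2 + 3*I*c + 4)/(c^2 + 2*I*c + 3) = (c + 4*I)/(c + 3*I)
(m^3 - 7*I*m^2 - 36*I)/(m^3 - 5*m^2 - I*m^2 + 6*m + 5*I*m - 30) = (m - 6*I)/(m - 5)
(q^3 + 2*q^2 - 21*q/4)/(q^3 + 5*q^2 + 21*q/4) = (2*q - 3)/(2*q + 3)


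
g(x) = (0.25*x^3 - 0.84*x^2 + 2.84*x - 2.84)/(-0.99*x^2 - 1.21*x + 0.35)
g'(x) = (1.98*x + 1.21)*(0.25*x^3 - 0.84*x^2 + 2.84*x - 2.84)/(-0.99*x^2 - 1.21*x + 0.35)^2 + (0.75*x^2 - 1.68*x + 2.84)/(-0.99*x^2 - 1.21*x + 0.35) = (-0.2475*x^4 - 0.605*x^3 + 4.0905*x^2 - 6.2112*x - 2.4424)/(0.9801*x^4 + 2.3958*x^3 + 0.7711*x^2 - 0.847*x + 0.1225)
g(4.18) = -0.57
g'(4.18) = -0.16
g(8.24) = -1.35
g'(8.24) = -0.21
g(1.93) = -0.23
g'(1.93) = -0.22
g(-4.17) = 4.01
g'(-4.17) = 0.46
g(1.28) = 0.02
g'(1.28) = -0.71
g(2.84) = -0.38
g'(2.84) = -0.14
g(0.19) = -27.61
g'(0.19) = -488.89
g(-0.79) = -8.33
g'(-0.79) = 11.02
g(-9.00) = 4.04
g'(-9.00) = -0.17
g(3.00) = -0.40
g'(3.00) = -0.14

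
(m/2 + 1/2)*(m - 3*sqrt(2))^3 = m^4/2 - 9*sqrt(2)*m^3/2 + m^3/2 - 9*sqrt(2)*m^2/2 + 27*m^2 - 27*sqrt(2)*m + 27*m - 27*sqrt(2)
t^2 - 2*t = t*(t - 2)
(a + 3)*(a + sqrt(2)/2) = a^2 + sqrt(2)*a/2 + 3*a + 3*sqrt(2)/2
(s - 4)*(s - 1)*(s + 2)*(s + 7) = s^4 + 4*s^3 - 27*s^2 - 34*s + 56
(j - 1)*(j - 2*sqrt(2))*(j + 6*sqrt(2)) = j^3 - j^2 + 4*sqrt(2)*j^2 - 24*j - 4*sqrt(2)*j + 24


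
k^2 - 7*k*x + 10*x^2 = (k - 5*x)*(k - 2*x)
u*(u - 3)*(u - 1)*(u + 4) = u^4 - 13*u^2 + 12*u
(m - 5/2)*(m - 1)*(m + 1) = m^3 - 5*m^2/2 - m + 5/2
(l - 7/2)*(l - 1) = l^2 - 9*l/2 + 7/2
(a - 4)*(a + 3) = a^2 - a - 12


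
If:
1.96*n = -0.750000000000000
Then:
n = -0.38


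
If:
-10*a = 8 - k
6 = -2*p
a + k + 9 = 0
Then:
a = -17/11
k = -82/11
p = -3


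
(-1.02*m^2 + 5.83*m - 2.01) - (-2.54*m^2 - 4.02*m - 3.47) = 1.52*m^2 + 9.85*m + 1.46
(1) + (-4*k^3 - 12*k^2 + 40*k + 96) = -4*k^3 - 12*k^2 + 40*k + 97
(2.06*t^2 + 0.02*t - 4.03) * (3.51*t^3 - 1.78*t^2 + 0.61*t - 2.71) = 7.2306*t^5 - 3.5966*t^4 - 12.9243*t^3 + 1.603*t^2 - 2.5125*t + 10.9213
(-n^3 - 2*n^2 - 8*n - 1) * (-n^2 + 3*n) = n^5 - n^4 + 2*n^3 - 23*n^2 - 3*n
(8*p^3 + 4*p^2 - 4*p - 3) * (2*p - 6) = 16*p^4 - 40*p^3 - 32*p^2 + 18*p + 18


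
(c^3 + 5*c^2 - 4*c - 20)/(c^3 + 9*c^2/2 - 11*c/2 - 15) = 2*(c + 2)/(2*c + 3)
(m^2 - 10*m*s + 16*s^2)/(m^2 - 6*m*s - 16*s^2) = (m - 2*s)/(m + 2*s)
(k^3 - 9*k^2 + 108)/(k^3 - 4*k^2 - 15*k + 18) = (k - 6)/(k - 1)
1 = 1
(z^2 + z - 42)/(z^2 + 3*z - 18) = (z^2 + z - 42)/(z^2 + 3*z - 18)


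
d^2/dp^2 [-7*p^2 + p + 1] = -14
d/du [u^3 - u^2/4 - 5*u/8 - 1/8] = 3*u^2 - u/2 - 5/8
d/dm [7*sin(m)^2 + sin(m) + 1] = (14*sin(m) + 1)*cos(m)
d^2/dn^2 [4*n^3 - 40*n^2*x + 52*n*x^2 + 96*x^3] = 24*n - 80*x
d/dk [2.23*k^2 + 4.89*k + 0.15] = 4.46*k + 4.89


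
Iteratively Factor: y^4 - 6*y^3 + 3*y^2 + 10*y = (y - 2)*(y^3 - 4*y^2 - 5*y) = (y - 5)*(y - 2)*(y^2 + y) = (y - 5)*(y - 2)*(y + 1)*(y)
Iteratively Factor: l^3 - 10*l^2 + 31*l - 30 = (l - 2)*(l^2 - 8*l + 15) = (l - 3)*(l - 2)*(l - 5)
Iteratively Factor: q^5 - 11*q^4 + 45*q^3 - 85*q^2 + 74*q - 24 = (q - 1)*(q^4 - 10*q^3 + 35*q^2 - 50*q + 24) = (q - 2)*(q - 1)*(q^3 - 8*q^2 + 19*q - 12) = (q - 3)*(q - 2)*(q - 1)*(q^2 - 5*q + 4) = (q - 3)*(q - 2)*(q - 1)^2*(q - 4)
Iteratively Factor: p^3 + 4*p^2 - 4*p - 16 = (p + 4)*(p^2 - 4) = (p - 2)*(p + 4)*(p + 2)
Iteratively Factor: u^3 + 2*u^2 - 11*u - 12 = (u + 4)*(u^2 - 2*u - 3) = (u - 3)*(u + 4)*(u + 1)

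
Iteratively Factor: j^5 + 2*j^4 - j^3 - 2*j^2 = (j + 1)*(j^4 + j^3 - 2*j^2) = j*(j + 1)*(j^3 + j^2 - 2*j) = j*(j - 1)*(j + 1)*(j^2 + 2*j) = j*(j - 1)*(j + 1)*(j + 2)*(j)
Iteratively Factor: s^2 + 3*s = (s)*(s + 3)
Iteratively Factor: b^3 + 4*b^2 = (b)*(b^2 + 4*b) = b^2*(b + 4)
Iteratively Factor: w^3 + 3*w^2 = (w)*(w^2 + 3*w) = w^2*(w + 3)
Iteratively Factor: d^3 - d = (d)*(d^2 - 1) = d*(d + 1)*(d - 1)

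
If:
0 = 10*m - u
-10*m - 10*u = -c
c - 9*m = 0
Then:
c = 0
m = 0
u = 0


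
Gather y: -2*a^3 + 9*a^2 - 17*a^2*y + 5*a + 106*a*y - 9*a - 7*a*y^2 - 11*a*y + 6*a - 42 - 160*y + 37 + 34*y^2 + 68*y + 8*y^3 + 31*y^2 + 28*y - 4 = -2*a^3 + 9*a^2 + 2*a + 8*y^3 + y^2*(65 - 7*a) + y*(-17*a^2 + 95*a - 64) - 9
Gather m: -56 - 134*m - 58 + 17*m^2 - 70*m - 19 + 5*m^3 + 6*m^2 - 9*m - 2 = 5*m^3 + 23*m^2 - 213*m - 135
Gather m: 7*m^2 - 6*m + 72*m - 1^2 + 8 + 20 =7*m^2 + 66*m + 27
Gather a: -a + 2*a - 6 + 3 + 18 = a + 15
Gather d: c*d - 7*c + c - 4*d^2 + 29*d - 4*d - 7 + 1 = -6*c - 4*d^2 + d*(c + 25) - 6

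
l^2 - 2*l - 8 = (l - 4)*(l + 2)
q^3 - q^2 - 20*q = q*(q - 5)*(q + 4)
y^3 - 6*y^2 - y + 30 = (y - 5)*(y - 3)*(y + 2)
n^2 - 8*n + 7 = (n - 7)*(n - 1)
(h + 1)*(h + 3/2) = h^2 + 5*h/2 + 3/2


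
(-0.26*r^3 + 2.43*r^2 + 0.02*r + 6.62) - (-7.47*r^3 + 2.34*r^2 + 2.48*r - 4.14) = 7.21*r^3 + 0.0900000000000003*r^2 - 2.46*r + 10.76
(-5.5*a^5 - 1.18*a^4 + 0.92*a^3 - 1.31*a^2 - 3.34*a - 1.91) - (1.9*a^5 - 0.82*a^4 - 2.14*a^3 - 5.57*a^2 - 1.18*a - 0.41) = -7.4*a^5 - 0.36*a^4 + 3.06*a^3 + 4.26*a^2 - 2.16*a - 1.5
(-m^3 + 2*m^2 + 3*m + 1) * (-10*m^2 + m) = 10*m^5 - 21*m^4 - 28*m^3 - 7*m^2 + m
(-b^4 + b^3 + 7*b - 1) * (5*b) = -5*b^5 + 5*b^4 + 35*b^2 - 5*b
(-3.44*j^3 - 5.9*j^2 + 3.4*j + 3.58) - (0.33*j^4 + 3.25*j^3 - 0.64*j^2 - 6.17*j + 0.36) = -0.33*j^4 - 6.69*j^3 - 5.26*j^2 + 9.57*j + 3.22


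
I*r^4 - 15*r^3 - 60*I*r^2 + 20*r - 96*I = (r + 2*I)*(r + 6*I)*(r + 8*I)*(I*r + 1)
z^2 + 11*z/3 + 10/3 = (z + 5/3)*(z + 2)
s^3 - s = s*(s - 1)*(s + 1)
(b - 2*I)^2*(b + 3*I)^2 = b^4 + 2*I*b^3 + 11*b^2 + 12*I*b + 36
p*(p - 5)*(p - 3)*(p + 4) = p^4 - 4*p^3 - 17*p^2 + 60*p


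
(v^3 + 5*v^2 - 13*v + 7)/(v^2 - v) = v + 6 - 7/v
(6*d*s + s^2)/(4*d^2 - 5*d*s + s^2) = s*(6*d + s)/(4*d^2 - 5*d*s + s^2)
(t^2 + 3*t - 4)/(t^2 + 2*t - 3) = (t + 4)/(t + 3)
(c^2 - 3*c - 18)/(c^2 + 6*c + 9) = (c - 6)/(c + 3)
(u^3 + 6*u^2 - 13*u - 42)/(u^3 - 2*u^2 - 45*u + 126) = (u + 2)/(u - 6)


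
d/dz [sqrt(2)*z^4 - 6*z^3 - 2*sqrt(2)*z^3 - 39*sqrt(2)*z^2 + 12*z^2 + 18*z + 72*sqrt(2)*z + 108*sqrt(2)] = 4*sqrt(2)*z^3 - 18*z^2 - 6*sqrt(2)*z^2 - 78*sqrt(2)*z + 24*z + 18 + 72*sqrt(2)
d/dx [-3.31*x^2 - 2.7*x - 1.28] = -6.62*x - 2.7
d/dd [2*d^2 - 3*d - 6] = 4*d - 3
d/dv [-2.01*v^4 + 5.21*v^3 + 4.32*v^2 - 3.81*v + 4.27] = -8.04*v^3 + 15.63*v^2 + 8.64*v - 3.81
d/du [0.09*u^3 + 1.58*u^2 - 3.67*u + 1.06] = 0.27*u^2 + 3.16*u - 3.67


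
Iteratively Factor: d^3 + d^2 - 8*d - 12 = (d - 3)*(d^2 + 4*d + 4) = (d - 3)*(d + 2)*(d + 2)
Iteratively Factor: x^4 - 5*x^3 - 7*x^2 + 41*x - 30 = (x - 1)*(x^3 - 4*x^2 - 11*x + 30) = (x - 1)*(x + 3)*(x^2 - 7*x + 10) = (x - 5)*(x - 1)*(x + 3)*(x - 2)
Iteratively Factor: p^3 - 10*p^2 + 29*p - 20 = (p - 5)*(p^2 - 5*p + 4) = (p - 5)*(p - 4)*(p - 1)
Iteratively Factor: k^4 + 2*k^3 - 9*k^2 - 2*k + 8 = (k + 1)*(k^3 + k^2 - 10*k + 8) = (k + 1)*(k + 4)*(k^2 - 3*k + 2) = (k - 1)*(k + 1)*(k + 4)*(k - 2)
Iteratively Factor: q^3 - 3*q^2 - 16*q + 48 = (q + 4)*(q^2 - 7*q + 12) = (q - 3)*(q + 4)*(q - 4)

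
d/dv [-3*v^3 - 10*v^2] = v*(-9*v - 20)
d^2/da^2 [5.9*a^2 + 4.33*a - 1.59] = 11.8000000000000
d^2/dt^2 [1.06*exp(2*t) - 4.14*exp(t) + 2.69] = (4.24*exp(t) - 4.14)*exp(t)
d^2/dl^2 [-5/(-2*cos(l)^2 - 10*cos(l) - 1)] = 10*(-8*sin(l)^4 + 50*sin(l)^2 + 85*cos(l)/2 - 15*cos(3*l)/2 + 56)/(-2*sin(l)^2 + 10*cos(l) + 3)^3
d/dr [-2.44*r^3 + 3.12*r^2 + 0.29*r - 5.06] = -7.32*r^2 + 6.24*r + 0.29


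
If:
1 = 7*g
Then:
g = 1/7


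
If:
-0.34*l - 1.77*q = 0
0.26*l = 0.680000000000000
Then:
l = 2.62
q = -0.50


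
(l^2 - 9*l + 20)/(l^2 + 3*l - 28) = (l - 5)/(l + 7)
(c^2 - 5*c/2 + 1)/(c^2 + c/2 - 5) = (2*c - 1)/(2*c + 5)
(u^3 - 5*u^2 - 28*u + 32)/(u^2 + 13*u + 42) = (u^3 - 5*u^2 - 28*u + 32)/(u^2 + 13*u + 42)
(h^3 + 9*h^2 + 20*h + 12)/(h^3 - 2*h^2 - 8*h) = (h^2 + 7*h + 6)/(h*(h - 4))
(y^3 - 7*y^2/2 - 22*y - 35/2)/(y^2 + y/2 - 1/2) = (2*y^2 - 9*y - 35)/(2*y - 1)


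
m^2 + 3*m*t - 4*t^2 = (m - t)*(m + 4*t)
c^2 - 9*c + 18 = (c - 6)*(c - 3)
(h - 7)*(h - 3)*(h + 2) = h^3 - 8*h^2 + h + 42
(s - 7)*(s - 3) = s^2 - 10*s + 21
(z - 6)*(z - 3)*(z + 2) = z^3 - 7*z^2 + 36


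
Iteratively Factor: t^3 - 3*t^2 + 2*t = (t - 2)*(t^2 - t) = t*(t - 2)*(t - 1)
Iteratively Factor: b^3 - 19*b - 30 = (b - 5)*(b^2 + 5*b + 6) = (b - 5)*(b + 2)*(b + 3)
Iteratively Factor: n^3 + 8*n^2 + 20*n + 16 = (n + 4)*(n^2 + 4*n + 4) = (n + 2)*(n + 4)*(n + 2)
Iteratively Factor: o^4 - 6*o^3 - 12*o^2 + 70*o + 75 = (o + 3)*(o^3 - 9*o^2 + 15*o + 25) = (o - 5)*(o + 3)*(o^2 - 4*o - 5) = (o - 5)*(o + 1)*(o + 3)*(o - 5)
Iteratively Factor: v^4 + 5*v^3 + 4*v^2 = (v + 4)*(v^3 + v^2) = (v + 1)*(v + 4)*(v^2) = v*(v + 1)*(v + 4)*(v)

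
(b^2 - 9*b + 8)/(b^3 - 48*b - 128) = (b - 1)/(b^2 + 8*b + 16)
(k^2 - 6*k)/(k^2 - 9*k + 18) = k/(k - 3)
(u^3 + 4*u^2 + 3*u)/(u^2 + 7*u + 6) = u*(u + 3)/(u + 6)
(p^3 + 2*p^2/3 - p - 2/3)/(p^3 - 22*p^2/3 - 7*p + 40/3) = (3*p^2 + 5*p + 2)/(3*p^2 - 19*p - 40)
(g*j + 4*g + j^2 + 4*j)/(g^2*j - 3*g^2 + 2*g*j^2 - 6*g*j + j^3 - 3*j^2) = (j + 4)/(g*j - 3*g + j^2 - 3*j)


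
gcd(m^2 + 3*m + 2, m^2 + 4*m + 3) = m + 1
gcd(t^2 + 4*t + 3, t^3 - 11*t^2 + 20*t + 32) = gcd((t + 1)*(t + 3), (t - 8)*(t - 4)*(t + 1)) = t + 1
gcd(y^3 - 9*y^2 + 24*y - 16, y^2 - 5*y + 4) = y^2 - 5*y + 4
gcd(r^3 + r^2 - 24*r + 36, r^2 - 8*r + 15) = r - 3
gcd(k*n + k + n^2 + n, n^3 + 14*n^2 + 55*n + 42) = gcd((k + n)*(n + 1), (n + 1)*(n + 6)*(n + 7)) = n + 1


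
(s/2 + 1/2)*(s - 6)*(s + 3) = s^3/2 - s^2 - 21*s/2 - 9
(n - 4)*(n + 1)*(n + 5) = n^3 + 2*n^2 - 19*n - 20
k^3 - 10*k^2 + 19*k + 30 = (k - 6)*(k - 5)*(k + 1)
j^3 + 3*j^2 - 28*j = j*(j - 4)*(j + 7)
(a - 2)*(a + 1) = a^2 - a - 2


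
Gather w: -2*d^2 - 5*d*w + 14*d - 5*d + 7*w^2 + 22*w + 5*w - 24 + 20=-2*d^2 + 9*d + 7*w^2 + w*(27 - 5*d) - 4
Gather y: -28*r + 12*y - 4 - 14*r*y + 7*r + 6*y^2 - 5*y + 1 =-21*r + 6*y^2 + y*(7 - 14*r) - 3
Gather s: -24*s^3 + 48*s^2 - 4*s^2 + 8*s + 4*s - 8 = -24*s^3 + 44*s^2 + 12*s - 8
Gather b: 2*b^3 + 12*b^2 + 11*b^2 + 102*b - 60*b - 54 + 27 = 2*b^3 + 23*b^2 + 42*b - 27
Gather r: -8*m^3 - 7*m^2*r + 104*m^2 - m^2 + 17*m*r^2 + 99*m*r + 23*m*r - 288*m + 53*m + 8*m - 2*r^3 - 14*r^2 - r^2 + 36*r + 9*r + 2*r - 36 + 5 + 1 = -8*m^3 + 103*m^2 - 227*m - 2*r^3 + r^2*(17*m - 15) + r*(-7*m^2 + 122*m + 47) - 30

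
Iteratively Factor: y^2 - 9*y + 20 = (y - 4)*(y - 5)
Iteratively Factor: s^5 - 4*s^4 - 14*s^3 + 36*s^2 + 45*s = (s + 3)*(s^4 - 7*s^3 + 7*s^2 + 15*s) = (s - 3)*(s + 3)*(s^3 - 4*s^2 - 5*s) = s*(s - 3)*(s + 3)*(s^2 - 4*s - 5) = s*(s - 5)*(s - 3)*(s + 3)*(s + 1)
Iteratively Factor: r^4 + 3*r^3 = (r)*(r^3 + 3*r^2) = r*(r + 3)*(r^2) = r^2*(r + 3)*(r)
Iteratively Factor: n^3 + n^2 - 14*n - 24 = (n + 3)*(n^2 - 2*n - 8) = (n + 2)*(n + 3)*(n - 4)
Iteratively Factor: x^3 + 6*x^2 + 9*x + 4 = (x + 1)*(x^2 + 5*x + 4) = (x + 1)^2*(x + 4)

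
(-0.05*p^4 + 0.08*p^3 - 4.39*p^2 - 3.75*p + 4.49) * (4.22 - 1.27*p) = 0.0635*p^5 - 0.3126*p^4 + 5.9129*p^3 - 13.7633*p^2 - 21.5273*p + 18.9478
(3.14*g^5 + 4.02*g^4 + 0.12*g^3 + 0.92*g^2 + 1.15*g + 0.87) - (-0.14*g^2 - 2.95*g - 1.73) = 3.14*g^5 + 4.02*g^4 + 0.12*g^3 + 1.06*g^2 + 4.1*g + 2.6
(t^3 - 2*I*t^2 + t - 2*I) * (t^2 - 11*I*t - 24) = t^5 - 13*I*t^4 - 45*t^3 + 35*I*t^2 - 46*t + 48*I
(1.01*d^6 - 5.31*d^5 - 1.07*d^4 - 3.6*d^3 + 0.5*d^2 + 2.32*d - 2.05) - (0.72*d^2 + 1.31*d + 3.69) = 1.01*d^6 - 5.31*d^5 - 1.07*d^4 - 3.6*d^3 - 0.22*d^2 + 1.01*d - 5.74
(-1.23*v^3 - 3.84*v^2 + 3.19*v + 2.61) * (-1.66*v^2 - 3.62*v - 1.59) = 2.0418*v^5 + 10.827*v^4 + 10.5611*v^3 - 9.7748*v^2 - 14.5203*v - 4.1499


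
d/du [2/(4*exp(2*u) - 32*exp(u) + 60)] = (4 - exp(u))*exp(u)/(exp(2*u) - 8*exp(u) + 15)^2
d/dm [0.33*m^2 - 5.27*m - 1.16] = 0.66*m - 5.27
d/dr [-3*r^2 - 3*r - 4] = -6*r - 3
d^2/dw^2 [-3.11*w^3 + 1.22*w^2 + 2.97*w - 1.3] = 2.44 - 18.66*w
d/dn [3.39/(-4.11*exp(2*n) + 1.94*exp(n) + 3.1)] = (27.8658*exp(n) - 6.5766)*exp(n)/(-4.11*exp(2*n) + 1.94*exp(n) + 3.1)^2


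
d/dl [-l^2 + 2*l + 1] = 2 - 2*l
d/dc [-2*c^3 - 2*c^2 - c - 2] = -6*c^2 - 4*c - 1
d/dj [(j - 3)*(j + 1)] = 2*j - 2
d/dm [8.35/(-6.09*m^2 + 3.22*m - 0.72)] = (101.703*m - 26.887)/(6.09*m^2 - 3.22*m + 0.72)^2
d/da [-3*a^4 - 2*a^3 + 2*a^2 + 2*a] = -12*a^3 - 6*a^2 + 4*a + 2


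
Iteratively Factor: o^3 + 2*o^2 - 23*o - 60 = (o - 5)*(o^2 + 7*o + 12) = (o - 5)*(o + 3)*(o + 4)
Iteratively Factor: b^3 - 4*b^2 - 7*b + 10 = (b + 2)*(b^2 - 6*b + 5) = (b - 5)*(b + 2)*(b - 1)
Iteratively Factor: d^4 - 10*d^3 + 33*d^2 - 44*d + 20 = (d - 2)*(d^3 - 8*d^2 + 17*d - 10) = (d - 2)*(d - 1)*(d^2 - 7*d + 10) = (d - 5)*(d - 2)*(d - 1)*(d - 2)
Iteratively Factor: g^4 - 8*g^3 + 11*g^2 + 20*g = (g + 1)*(g^3 - 9*g^2 + 20*g) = (g - 5)*(g + 1)*(g^2 - 4*g) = (g - 5)*(g - 4)*(g + 1)*(g)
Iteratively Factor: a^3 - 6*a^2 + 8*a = (a - 4)*(a^2 - 2*a) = a*(a - 4)*(a - 2)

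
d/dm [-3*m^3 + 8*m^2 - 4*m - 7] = -9*m^2 + 16*m - 4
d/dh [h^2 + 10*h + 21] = 2*h + 10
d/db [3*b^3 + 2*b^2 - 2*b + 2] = 9*b^2 + 4*b - 2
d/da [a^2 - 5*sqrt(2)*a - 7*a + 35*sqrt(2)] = 2*a - 5*sqrt(2) - 7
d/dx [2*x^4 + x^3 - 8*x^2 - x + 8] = 8*x^3 + 3*x^2 - 16*x - 1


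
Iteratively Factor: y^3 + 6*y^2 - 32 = (y + 4)*(y^2 + 2*y - 8) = (y + 4)^2*(y - 2)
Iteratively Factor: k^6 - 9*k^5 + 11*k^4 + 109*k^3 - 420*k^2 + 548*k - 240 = (k - 2)*(k^5 - 7*k^4 - 3*k^3 + 103*k^2 - 214*k + 120) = (k - 2)*(k - 1)*(k^4 - 6*k^3 - 9*k^2 + 94*k - 120) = (k - 2)*(k - 1)*(k + 4)*(k^3 - 10*k^2 + 31*k - 30) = (k - 5)*(k - 2)*(k - 1)*(k + 4)*(k^2 - 5*k + 6) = (k - 5)*(k - 2)^2*(k - 1)*(k + 4)*(k - 3)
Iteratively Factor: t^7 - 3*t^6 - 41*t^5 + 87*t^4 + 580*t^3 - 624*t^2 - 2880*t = (t + 3)*(t^6 - 6*t^5 - 23*t^4 + 156*t^3 + 112*t^2 - 960*t) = (t + 3)*(t + 4)*(t^5 - 10*t^4 + 17*t^3 + 88*t^2 - 240*t) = t*(t + 3)*(t + 4)*(t^4 - 10*t^3 + 17*t^2 + 88*t - 240) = t*(t - 5)*(t + 3)*(t + 4)*(t^3 - 5*t^2 - 8*t + 48) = t*(t - 5)*(t - 4)*(t + 3)*(t + 4)*(t^2 - t - 12) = t*(t - 5)*(t - 4)^2*(t + 3)*(t + 4)*(t + 3)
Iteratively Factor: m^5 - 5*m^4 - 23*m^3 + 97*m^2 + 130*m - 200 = (m - 1)*(m^4 - 4*m^3 - 27*m^2 + 70*m + 200) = (m - 1)*(m + 2)*(m^3 - 6*m^2 - 15*m + 100) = (m - 1)*(m + 2)*(m + 4)*(m^2 - 10*m + 25) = (m - 5)*(m - 1)*(m + 2)*(m + 4)*(m - 5)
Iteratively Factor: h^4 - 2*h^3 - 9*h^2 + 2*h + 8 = (h + 2)*(h^3 - 4*h^2 - h + 4) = (h - 4)*(h + 2)*(h^2 - 1) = (h - 4)*(h - 1)*(h + 2)*(h + 1)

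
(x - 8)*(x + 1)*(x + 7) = x^3 - 57*x - 56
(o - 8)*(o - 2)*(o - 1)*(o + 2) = o^4 - 9*o^3 + 4*o^2 + 36*o - 32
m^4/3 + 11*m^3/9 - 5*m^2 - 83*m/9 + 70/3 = (m/3 + 1)*(m - 7/3)*(m - 2)*(m + 5)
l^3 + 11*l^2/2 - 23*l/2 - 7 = (l - 2)*(l + 1/2)*(l + 7)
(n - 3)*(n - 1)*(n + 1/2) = n^3 - 7*n^2/2 + n + 3/2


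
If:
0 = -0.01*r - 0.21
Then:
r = -21.00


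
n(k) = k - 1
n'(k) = 1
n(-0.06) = -1.06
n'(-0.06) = 1.00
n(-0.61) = -1.61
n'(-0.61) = 1.00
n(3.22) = 2.22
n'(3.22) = 1.00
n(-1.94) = -2.94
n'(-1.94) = 1.00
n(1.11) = 0.11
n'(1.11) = 1.00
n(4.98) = 3.98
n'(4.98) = 1.00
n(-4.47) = -5.47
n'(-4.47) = 1.00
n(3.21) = 2.21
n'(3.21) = 1.00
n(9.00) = 8.00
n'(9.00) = 1.00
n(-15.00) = -16.00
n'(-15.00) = 1.00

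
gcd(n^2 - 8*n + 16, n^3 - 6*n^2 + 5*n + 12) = n - 4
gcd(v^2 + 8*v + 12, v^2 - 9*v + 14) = 1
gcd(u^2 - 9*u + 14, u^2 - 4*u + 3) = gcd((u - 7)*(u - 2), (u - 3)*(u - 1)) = 1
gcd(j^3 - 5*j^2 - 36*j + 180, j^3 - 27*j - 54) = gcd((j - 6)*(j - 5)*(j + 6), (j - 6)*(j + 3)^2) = j - 6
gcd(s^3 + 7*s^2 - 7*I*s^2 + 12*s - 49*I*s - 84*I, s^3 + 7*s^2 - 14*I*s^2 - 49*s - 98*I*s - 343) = s - 7*I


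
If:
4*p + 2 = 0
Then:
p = -1/2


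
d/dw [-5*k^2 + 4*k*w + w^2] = 4*k + 2*w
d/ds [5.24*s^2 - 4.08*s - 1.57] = 10.48*s - 4.08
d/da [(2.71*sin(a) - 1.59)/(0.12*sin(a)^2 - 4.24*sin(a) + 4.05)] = (-0.3252*sin(a)^2 + 0.381600000000001*sin(a) + 4.2339)*cos(a)/(0.0144*sin(a)^4 - 1.0176*sin(a)^3 + 18.9496*sin(a)^2 - 34.344*sin(a) + 16.4025)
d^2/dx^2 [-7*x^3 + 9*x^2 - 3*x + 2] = 18 - 42*x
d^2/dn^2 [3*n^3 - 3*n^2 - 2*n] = 18*n - 6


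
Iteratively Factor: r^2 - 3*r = (r - 3)*(r)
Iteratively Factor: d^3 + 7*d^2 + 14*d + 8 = (d + 4)*(d^2 + 3*d + 2) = (d + 1)*(d + 4)*(d + 2)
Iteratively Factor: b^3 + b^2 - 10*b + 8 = (b - 1)*(b^2 + 2*b - 8) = (b - 1)*(b + 4)*(b - 2)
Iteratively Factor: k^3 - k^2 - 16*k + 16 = (k - 4)*(k^2 + 3*k - 4) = (k - 4)*(k - 1)*(k + 4)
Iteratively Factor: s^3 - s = (s - 1)*(s^2 + s) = s*(s - 1)*(s + 1)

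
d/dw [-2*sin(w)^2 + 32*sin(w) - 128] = 4*(8 - sin(w))*cos(w)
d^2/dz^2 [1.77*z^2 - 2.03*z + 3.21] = 3.54000000000000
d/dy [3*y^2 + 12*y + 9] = 6*y + 12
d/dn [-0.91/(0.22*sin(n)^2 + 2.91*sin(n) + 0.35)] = (0.4004*sin(n) + 2.6481)*cos(n)/(0.22*sin(n)^2 + 2.91*sin(n) + 0.35)^2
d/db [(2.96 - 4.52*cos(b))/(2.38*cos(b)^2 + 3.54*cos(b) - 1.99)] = (-10.7576*cos(b)^2 + 14.0896*cos(b) + 1.4836)*sin(b)/(5.6644*cos(b)^4 + 16.8504*cos(b)^3 + 3.0592*cos(b)^2 - 14.0892*cos(b) + 3.9601)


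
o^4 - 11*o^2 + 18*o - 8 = (o - 2)*(o - 1)^2*(o + 4)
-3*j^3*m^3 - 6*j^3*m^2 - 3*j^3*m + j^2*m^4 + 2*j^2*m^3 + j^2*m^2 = m*(-3*j + m)*(j*m + j)^2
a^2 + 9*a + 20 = (a + 4)*(a + 5)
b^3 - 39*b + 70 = (b - 5)*(b - 2)*(b + 7)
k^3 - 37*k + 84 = (k - 4)*(k - 3)*(k + 7)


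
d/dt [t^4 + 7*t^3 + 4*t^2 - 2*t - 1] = 4*t^3 + 21*t^2 + 8*t - 2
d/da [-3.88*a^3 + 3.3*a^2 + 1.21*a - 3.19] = -11.64*a^2 + 6.6*a + 1.21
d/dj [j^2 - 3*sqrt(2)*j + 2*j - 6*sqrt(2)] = 2*j - 3*sqrt(2) + 2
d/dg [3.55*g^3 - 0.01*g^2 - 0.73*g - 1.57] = 10.65*g^2 - 0.02*g - 0.73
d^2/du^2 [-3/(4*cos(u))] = 3*(cos(u)^2 - 2)/(4*cos(u)^3)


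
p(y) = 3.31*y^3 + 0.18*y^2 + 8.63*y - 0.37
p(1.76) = 33.42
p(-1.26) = -17.58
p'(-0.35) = 9.72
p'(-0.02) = 8.63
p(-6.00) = -760.63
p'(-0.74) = 13.80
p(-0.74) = -8.00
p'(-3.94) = 161.36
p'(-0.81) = 14.85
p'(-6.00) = 363.95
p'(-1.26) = 23.94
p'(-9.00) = 809.72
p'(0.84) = 15.94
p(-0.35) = -3.51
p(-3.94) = -234.03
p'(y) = 9.93*y^2 + 0.36*y + 8.63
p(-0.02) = -0.54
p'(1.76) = 40.02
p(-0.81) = -9.00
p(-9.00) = -2476.45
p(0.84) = 8.97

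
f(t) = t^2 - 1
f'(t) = 2*t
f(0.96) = -0.08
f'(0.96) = 1.92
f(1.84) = 2.39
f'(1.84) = 3.68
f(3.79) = 13.36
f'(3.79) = 7.58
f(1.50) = 1.25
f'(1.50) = 3.00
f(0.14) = -0.98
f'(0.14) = 0.28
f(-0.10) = -0.99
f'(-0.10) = -0.20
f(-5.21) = 26.14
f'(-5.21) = -10.42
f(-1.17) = 0.37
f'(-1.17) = -2.34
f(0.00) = -1.00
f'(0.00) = 0.00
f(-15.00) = 224.00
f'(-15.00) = -30.00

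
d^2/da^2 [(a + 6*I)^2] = 2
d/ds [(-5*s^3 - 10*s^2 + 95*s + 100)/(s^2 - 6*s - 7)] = 5*(-s^2 + 14*s - 13)/(s^2 - 14*s + 49)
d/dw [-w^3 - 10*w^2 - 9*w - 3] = -3*w^2 - 20*w - 9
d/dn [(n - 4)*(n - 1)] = 2*n - 5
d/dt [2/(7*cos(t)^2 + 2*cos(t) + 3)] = 4*(7*cos(t) + 1)*sin(t)/(7*cos(t)^2 + 2*cos(t) + 3)^2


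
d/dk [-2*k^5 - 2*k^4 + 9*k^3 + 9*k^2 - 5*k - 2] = -10*k^4 - 8*k^3 + 27*k^2 + 18*k - 5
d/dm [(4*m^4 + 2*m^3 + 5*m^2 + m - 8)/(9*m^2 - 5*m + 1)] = (72*m^5 - 42*m^4 - 4*m^3 - 28*m^2 + 154*m - 39)/(81*m^4 - 90*m^3 + 43*m^2 - 10*m + 1)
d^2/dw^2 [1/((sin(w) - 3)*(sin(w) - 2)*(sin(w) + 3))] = (-9*sin(w)^6 + 22*sin(w)^5 + 14*sin(w)^4 + 76*sin(w)^3 - 255*sin(w)^2 - 162*sin(w) + 234)/((sin(w) - 3)^3*(sin(w) - 2)^3*(sin(w) + 3)^3)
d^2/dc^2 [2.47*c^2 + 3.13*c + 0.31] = 4.94000000000000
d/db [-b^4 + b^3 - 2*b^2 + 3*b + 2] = -4*b^3 + 3*b^2 - 4*b + 3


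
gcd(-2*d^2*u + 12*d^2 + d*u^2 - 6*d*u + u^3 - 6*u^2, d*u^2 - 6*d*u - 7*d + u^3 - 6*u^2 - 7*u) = 1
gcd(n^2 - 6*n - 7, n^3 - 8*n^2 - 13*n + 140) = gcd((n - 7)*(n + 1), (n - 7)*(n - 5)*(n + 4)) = n - 7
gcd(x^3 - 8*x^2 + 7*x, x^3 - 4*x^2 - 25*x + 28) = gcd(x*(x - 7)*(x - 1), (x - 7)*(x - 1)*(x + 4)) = x^2 - 8*x + 7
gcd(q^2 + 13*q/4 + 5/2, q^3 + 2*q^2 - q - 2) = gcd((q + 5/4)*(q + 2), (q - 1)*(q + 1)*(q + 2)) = q + 2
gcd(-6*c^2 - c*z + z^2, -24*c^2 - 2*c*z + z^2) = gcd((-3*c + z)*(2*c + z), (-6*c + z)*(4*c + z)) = 1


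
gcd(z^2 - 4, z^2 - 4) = z^2 - 4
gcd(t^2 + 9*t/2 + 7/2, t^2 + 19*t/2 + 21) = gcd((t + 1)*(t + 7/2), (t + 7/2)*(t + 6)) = t + 7/2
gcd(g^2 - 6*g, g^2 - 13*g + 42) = g - 6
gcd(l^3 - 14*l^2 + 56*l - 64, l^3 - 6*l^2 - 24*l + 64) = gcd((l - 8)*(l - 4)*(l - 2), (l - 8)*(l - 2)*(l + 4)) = l^2 - 10*l + 16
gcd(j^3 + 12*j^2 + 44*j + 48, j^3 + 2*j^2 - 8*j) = j + 4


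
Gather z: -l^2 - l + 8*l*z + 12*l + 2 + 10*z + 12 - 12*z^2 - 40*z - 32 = -l^2 + 11*l - 12*z^2 + z*(8*l - 30) - 18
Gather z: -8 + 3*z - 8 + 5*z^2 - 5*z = 5*z^2 - 2*z - 16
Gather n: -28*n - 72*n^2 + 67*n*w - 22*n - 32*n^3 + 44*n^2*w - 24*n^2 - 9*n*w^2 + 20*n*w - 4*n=-32*n^3 + n^2*(44*w - 96) + n*(-9*w^2 + 87*w - 54)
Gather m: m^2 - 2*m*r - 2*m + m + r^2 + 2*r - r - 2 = m^2 + m*(-2*r - 1) + r^2 + r - 2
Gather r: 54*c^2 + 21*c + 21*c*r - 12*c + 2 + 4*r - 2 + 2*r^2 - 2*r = 54*c^2 + 9*c + 2*r^2 + r*(21*c + 2)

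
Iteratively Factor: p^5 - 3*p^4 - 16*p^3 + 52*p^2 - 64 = (p - 4)*(p^4 + p^3 - 12*p^2 + 4*p + 16) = (p - 4)*(p + 1)*(p^3 - 12*p + 16) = (p - 4)*(p - 2)*(p + 1)*(p^2 + 2*p - 8) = (p - 4)*(p - 2)*(p + 1)*(p + 4)*(p - 2)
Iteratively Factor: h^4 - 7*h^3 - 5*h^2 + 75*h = (h)*(h^3 - 7*h^2 - 5*h + 75) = h*(h - 5)*(h^2 - 2*h - 15) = h*(h - 5)^2*(h + 3)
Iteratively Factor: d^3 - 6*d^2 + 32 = (d + 2)*(d^2 - 8*d + 16) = (d - 4)*(d + 2)*(d - 4)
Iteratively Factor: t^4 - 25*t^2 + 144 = (t - 3)*(t^3 + 3*t^2 - 16*t - 48) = (t - 3)*(t + 3)*(t^2 - 16) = (t - 3)*(t + 3)*(t + 4)*(t - 4)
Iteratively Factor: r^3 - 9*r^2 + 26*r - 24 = (r - 3)*(r^2 - 6*r + 8) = (r - 4)*(r - 3)*(r - 2)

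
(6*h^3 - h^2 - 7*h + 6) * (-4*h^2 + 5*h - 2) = -24*h^5 + 34*h^4 + 11*h^3 - 57*h^2 + 44*h - 12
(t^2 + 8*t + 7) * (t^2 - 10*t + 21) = t^4 - 2*t^3 - 52*t^2 + 98*t + 147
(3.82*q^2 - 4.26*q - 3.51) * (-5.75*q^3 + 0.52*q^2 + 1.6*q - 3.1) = -21.965*q^5 + 26.4814*q^4 + 24.0793*q^3 - 20.4832*q^2 + 7.59*q + 10.881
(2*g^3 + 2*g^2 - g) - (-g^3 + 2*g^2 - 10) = 3*g^3 - g + 10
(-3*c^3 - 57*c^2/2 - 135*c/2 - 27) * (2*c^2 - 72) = -6*c^5 - 57*c^4 + 81*c^3 + 1998*c^2 + 4860*c + 1944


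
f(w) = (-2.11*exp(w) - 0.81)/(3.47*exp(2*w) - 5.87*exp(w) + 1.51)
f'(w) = (-2.11*exp(w) - 0.81)*(-6.94*exp(2*w) + 5.87*exp(w))/(3.47*exp(2*w) - 5.87*exp(w) + 1.51)^2 - 2.11*exp(w)/(3.47*exp(2*w) - 5.87*exp(w) + 1.51)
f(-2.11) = -1.25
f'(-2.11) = -1.20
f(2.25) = -0.08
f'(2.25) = 0.10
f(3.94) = -0.01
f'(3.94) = 0.01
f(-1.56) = -2.92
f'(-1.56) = -7.32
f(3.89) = -0.01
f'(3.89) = 0.01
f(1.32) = -0.31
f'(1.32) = 0.55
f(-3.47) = -0.66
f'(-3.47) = -0.14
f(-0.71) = 3.44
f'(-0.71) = -5.80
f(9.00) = 0.00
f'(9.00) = 0.00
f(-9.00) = -0.54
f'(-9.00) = 0.00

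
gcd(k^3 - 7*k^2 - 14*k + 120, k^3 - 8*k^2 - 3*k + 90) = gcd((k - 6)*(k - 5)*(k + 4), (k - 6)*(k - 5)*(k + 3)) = k^2 - 11*k + 30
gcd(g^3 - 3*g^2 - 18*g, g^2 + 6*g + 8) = 1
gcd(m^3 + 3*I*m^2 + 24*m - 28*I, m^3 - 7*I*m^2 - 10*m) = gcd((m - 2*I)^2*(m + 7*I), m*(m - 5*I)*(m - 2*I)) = m - 2*I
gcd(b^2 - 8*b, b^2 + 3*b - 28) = 1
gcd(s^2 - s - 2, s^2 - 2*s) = s - 2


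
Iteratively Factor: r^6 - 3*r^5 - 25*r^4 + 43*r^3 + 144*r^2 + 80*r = (r - 5)*(r^5 + 2*r^4 - 15*r^3 - 32*r^2 - 16*r) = (r - 5)*(r + 1)*(r^4 + r^3 - 16*r^2 - 16*r) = (r - 5)*(r - 4)*(r + 1)*(r^3 + 5*r^2 + 4*r) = (r - 5)*(r - 4)*(r + 1)^2*(r^2 + 4*r) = (r - 5)*(r - 4)*(r + 1)^2*(r + 4)*(r)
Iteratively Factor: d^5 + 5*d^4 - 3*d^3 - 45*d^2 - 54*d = (d - 3)*(d^4 + 8*d^3 + 21*d^2 + 18*d) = (d - 3)*(d + 2)*(d^3 + 6*d^2 + 9*d) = (d - 3)*(d + 2)*(d + 3)*(d^2 + 3*d) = (d - 3)*(d + 2)*(d + 3)^2*(d)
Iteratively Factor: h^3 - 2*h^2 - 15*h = (h - 5)*(h^2 + 3*h) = (h - 5)*(h + 3)*(h)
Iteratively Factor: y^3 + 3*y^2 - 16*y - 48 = (y + 3)*(y^2 - 16) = (y + 3)*(y + 4)*(y - 4)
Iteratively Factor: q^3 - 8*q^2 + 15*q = (q - 5)*(q^2 - 3*q) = q*(q - 5)*(q - 3)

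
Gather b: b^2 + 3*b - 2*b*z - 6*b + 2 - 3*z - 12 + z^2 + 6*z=b^2 + b*(-2*z - 3) + z^2 + 3*z - 10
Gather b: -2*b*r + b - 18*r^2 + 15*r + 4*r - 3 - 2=b*(1 - 2*r) - 18*r^2 + 19*r - 5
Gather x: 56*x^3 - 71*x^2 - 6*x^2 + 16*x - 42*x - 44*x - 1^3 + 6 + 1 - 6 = 56*x^3 - 77*x^2 - 70*x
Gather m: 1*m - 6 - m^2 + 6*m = -m^2 + 7*m - 6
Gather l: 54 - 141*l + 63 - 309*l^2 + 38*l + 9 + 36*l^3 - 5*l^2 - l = 36*l^3 - 314*l^2 - 104*l + 126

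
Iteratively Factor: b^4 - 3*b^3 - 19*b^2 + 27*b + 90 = (b + 3)*(b^3 - 6*b^2 - b + 30) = (b + 2)*(b + 3)*(b^2 - 8*b + 15) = (b - 5)*(b + 2)*(b + 3)*(b - 3)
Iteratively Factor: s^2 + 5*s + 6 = (s + 2)*(s + 3)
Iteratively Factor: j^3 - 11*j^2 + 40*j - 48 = (j - 4)*(j^2 - 7*j + 12) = (j - 4)^2*(j - 3)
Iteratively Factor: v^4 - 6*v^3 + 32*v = (v - 4)*(v^3 - 2*v^2 - 8*v) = (v - 4)*(v + 2)*(v^2 - 4*v) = v*(v - 4)*(v + 2)*(v - 4)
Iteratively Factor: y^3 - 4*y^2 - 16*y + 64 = (y + 4)*(y^2 - 8*y + 16) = (y - 4)*(y + 4)*(y - 4)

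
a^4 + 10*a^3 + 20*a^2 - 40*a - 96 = (a - 2)*(a + 2)*(a + 4)*(a + 6)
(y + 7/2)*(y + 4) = y^2 + 15*y/2 + 14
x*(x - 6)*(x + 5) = x^3 - x^2 - 30*x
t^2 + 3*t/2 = t*(t + 3/2)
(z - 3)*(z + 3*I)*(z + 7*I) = z^3 - 3*z^2 + 10*I*z^2 - 21*z - 30*I*z + 63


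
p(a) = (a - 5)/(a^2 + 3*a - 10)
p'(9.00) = 0.00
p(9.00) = 0.04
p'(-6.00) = -1.42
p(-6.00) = -1.38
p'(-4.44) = -4.55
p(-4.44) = 2.62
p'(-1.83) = -0.11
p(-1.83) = 0.56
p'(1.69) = 4.43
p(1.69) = 1.60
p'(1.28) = 0.79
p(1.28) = 0.82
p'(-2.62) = -0.23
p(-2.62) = 0.69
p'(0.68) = 0.20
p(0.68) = 0.58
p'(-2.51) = -0.21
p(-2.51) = 0.67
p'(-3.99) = -1.39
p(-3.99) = 1.49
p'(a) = (-2*a - 3)*(a - 5)/(a^2 + 3*a - 10)^2 + 1/(a^2 + 3*a - 10) = (a^2 + 3*a - (a - 5)*(2*a + 3) - 10)/(a^2 + 3*a - 10)^2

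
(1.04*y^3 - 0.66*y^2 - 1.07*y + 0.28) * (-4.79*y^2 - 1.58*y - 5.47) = -4.9816*y^5 + 1.5182*y^4 + 0.479300000000001*y^3 + 3.9596*y^2 + 5.4105*y - 1.5316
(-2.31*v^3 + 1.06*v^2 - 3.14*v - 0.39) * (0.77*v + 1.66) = -1.7787*v^4 - 3.0184*v^3 - 0.6582*v^2 - 5.5127*v - 0.6474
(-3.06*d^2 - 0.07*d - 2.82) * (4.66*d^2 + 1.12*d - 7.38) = -14.2596*d^4 - 3.7534*d^3 + 9.3632*d^2 - 2.6418*d + 20.8116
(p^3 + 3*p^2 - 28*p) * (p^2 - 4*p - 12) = p^5 - p^4 - 52*p^3 + 76*p^2 + 336*p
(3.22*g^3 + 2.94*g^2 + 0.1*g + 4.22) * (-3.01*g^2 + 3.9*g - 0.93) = -9.6922*g^5 + 3.7086*g^4 + 8.1704*g^3 - 15.0464*g^2 + 16.365*g - 3.9246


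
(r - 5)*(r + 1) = r^2 - 4*r - 5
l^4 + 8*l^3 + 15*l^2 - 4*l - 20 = (l - 1)*(l + 2)^2*(l + 5)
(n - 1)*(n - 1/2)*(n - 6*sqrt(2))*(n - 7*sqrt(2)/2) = n^4 - 19*sqrt(2)*n^3/2 - 3*n^3/2 + 57*sqrt(2)*n^2/4 + 85*n^2/2 - 63*n - 19*sqrt(2)*n/4 + 21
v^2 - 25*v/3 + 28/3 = (v - 7)*(v - 4/3)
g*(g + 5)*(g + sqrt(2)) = g^3 + sqrt(2)*g^2 + 5*g^2 + 5*sqrt(2)*g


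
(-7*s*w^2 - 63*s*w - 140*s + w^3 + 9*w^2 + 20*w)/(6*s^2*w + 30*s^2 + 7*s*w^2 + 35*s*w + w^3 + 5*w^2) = (-7*s*w - 28*s + w^2 + 4*w)/(6*s^2 + 7*s*w + w^2)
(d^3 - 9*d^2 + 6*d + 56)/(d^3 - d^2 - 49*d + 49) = (d^2 - 2*d - 8)/(d^2 + 6*d - 7)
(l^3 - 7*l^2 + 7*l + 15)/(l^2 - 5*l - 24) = (-l^3 + 7*l^2 - 7*l - 15)/(-l^2 + 5*l + 24)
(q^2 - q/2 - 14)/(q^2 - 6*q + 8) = (q + 7/2)/(q - 2)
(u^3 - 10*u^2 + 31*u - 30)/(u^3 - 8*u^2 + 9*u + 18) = (u^2 - 7*u + 10)/(u^2 - 5*u - 6)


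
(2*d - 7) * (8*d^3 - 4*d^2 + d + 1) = 16*d^4 - 64*d^3 + 30*d^2 - 5*d - 7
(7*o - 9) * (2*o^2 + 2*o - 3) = 14*o^3 - 4*o^2 - 39*o + 27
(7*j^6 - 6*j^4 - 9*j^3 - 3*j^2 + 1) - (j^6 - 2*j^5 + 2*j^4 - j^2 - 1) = 6*j^6 + 2*j^5 - 8*j^4 - 9*j^3 - 2*j^2 + 2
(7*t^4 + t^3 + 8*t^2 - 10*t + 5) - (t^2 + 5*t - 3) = 7*t^4 + t^3 + 7*t^2 - 15*t + 8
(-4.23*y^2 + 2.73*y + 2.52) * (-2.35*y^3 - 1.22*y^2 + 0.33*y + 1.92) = 9.9405*y^5 - 1.2549*y^4 - 10.6485*y^3 - 10.2951*y^2 + 6.0732*y + 4.8384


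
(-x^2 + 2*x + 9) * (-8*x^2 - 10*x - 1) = 8*x^4 - 6*x^3 - 91*x^2 - 92*x - 9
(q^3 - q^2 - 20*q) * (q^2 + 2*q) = q^5 + q^4 - 22*q^3 - 40*q^2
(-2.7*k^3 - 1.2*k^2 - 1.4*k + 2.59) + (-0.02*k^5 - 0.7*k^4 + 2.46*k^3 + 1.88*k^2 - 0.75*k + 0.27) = -0.02*k^5 - 0.7*k^4 - 0.24*k^3 + 0.68*k^2 - 2.15*k + 2.86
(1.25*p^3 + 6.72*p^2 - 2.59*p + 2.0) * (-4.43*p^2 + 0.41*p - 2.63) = -5.5375*p^5 - 29.2571*p^4 + 10.9414*p^3 - 27.5955*p^2 + 7.6317*p - 5.26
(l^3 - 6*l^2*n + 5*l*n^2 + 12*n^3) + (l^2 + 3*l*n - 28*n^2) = l^3 - 6*l^2*n + l^2 + 5*l*n^2 + 3*l*n + 12*n^3 - 28*n^2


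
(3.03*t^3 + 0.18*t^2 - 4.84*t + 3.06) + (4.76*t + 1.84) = 3.03*t^3 + 0.18*t^2 - 0.0800000000000001*t + 4.9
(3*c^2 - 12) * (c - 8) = 3*c^3 - 24*c^2 - 12*c + 96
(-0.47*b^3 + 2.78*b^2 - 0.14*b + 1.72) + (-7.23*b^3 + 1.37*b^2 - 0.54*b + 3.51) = -7.7*b^3 + 4.15*b^2 - 0.68*b + 5.23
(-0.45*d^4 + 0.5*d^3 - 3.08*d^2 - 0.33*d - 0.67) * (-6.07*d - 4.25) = 2.7315*d^5 - 1.1225*d^4 + 16.5706*d^3 + 15.0931*d^2 + 5.4694*d + 2.8475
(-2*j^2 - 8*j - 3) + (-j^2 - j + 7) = -3*j^2 - 9*j + 4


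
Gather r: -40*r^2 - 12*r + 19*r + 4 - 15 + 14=-40*r^2 + 7*r + 3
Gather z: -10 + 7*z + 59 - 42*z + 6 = 55 - 35*z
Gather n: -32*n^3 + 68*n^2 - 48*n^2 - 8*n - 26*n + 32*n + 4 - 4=-32*n^3 + 20*n^2 - 2*n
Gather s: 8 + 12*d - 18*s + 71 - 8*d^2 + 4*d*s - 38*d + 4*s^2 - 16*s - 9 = -8*d^2 - 26*d + 4*s^2 + s*(4*d - 34) + 70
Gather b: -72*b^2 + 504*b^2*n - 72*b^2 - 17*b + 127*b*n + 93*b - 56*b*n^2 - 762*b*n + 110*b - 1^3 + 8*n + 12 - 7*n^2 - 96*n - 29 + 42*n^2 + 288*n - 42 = b^2*(504*n - 144) + b*(-56*n^2 - 635*n + 186) + 35*n^2 + 200*n - 60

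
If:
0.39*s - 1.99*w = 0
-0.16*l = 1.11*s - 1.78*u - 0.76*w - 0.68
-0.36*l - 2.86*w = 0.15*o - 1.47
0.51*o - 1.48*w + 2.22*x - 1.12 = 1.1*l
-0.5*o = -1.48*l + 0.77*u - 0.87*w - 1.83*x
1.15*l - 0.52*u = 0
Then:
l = 0.30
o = 2.06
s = 1.88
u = 0.66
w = 0.37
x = 0.42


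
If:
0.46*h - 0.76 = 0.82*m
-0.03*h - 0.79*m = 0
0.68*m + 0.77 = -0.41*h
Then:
No Solution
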